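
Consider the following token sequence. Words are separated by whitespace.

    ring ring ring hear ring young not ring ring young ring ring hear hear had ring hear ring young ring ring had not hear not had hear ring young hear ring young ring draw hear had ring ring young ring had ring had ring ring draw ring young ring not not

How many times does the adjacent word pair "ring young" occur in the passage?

Scanning the 50 overlapping bigram windows for "ring young":
  position 5–6: ring young
  position 9–10: ring young
  position 18–19: ring young
  position 28–29: ring young
  position 31–32: ring young
  position 38–39: ring young
  position 47–48: ring young

7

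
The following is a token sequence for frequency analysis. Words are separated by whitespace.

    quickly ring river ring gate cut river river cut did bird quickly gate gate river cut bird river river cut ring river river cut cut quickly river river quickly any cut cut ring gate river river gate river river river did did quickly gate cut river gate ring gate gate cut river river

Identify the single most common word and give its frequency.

Unigram frequencies (highest first):
  river: 18
  cut: 10
  gate: 9
  quickly: 5
  ring: 5
  did: 3
  … (2 more, each ≤ 2)

"river", 18 times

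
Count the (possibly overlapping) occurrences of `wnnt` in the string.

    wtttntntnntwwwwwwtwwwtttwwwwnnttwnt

1

Sliding a length-4 window over the 35 characters (32 positions):
  position 28–31: wnnt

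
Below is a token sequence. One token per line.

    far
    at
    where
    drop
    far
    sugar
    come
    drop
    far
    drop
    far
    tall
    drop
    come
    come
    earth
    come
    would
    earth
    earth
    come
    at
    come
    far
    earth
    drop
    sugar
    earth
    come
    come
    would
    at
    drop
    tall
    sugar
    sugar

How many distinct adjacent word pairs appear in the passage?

36 tokens → 35 bigram windows in total.
Repeated bigrams (each contributes count−1 duplicates):
  drop far: 3
  earth come: 3
  come come: 2
  come would: 2
6 duplicate windows → 35 − 6 = 29 distinct.

29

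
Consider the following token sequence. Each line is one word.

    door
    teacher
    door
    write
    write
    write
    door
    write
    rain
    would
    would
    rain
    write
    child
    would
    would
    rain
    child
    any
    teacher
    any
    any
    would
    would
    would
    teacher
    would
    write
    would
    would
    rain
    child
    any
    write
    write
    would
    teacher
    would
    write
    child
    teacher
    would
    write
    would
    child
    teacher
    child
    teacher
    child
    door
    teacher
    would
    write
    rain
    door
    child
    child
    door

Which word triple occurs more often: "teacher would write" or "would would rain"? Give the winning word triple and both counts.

"teacher would write" (4 vs 3)

"teacher would write": 4 occurrences
"would would rain": 3 occurrences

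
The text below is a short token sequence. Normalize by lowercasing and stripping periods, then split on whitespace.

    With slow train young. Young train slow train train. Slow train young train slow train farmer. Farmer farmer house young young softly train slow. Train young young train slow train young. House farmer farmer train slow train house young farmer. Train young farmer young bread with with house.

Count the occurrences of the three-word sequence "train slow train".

6

Scanning the 46 overlapping trigram windows for "train slow train":
  position 6–8: train slow train
  position 9–11: train slow train
  position 13–15: train slow train
  position 23–25: train slow train
  position 28–30: train slow train
  position 35–37: train slow train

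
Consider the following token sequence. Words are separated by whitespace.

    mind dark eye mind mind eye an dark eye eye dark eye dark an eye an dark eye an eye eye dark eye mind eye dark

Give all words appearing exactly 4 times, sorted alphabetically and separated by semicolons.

Unigram counts meeting the condition (exactly 4 times):
  an: 4
  mind: 4

an; mind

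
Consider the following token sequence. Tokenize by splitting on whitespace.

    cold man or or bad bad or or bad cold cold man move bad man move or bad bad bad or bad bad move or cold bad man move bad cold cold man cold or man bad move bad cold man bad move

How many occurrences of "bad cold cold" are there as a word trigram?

Scanning the 41 overlapping trigram windows for "bad cold cold":
  position 9–11: bad cold cold
  position 30–32: bad cold cold

2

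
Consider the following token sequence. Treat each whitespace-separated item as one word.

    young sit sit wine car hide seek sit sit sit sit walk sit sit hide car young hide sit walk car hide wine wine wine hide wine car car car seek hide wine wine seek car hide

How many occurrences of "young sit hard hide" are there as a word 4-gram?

Scanning the 34 overlapping 4-gram windows for "young sit hard hide":
  (none found)

0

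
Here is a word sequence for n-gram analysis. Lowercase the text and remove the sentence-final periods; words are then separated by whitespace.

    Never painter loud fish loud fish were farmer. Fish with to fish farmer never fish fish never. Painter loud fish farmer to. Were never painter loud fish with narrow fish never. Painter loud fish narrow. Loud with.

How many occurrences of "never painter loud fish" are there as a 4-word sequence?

Scanning the 34 overlapping 4-gram windows for "never painter loud fish":
  position 1–4: never painter loud fish
  position 17–20: never painter loud fish
  position 24–27: never painter loud fish
  position 31–34: never painter loud fish

4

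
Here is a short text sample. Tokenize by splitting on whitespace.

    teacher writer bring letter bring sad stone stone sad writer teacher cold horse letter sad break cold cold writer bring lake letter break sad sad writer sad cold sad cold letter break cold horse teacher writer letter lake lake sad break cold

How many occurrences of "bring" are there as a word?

Scanning the 42 tokens for "bring":
  position 3: bring
  position 5: bring
  position 20: bring

3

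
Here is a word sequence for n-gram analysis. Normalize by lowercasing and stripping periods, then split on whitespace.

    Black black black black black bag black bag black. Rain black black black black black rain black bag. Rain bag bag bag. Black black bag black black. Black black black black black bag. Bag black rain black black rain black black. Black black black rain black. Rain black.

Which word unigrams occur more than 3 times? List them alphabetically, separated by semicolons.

bag; black; rain

Unigram counts meeting the condition (more than 3 times):
  bag: 9
  black: 32
  rain: 7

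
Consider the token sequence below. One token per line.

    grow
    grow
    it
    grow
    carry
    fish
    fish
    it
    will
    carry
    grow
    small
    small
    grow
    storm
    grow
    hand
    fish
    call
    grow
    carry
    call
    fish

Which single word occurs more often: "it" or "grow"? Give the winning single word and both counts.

"it": 2 occurrences
"grow": 7 occurrences

"grow" (7 vs 2)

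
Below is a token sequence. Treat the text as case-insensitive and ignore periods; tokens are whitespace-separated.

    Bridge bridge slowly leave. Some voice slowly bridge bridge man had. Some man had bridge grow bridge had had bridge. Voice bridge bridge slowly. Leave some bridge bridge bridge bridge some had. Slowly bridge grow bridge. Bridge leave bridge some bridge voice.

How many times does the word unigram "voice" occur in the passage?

Scanning the 42 tokens for "voice":
  position 6: voice
  position 21: voice
  position 42: voice

3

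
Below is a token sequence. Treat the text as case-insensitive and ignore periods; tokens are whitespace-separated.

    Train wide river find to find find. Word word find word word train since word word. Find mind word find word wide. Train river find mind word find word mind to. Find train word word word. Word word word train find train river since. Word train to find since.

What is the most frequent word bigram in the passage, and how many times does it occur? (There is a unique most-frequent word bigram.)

"word word", 8 times

Bigram frequencies (highest first):
  word word: 8
  find word: 4
  word find: 4
  to find: 3
  word train: 3
  river find: 2
  … (19 more, each ≤ 2)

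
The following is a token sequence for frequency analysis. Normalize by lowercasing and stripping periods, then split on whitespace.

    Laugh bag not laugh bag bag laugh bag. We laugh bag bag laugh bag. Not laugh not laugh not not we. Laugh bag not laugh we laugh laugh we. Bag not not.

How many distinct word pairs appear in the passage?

13

32 tokens → 31 bigram windows in total.
Repeated bigrams (each contributes count−1 duplicates):
  laugh bag: 6
  bag not: 4
  not laugh: 4
  we laugh: 3
  bag bag: 2
  bag laugh: 2
  laugh not: 2
  laugh we: 2
  … (1 more repeated)
18 duplicate windows → 31 − 18 = 13 distinct.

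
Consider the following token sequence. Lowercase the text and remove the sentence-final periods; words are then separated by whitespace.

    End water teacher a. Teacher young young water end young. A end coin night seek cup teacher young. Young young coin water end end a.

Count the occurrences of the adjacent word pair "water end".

Scanning the 24 overlapping bigram windows for "water end":
  position 8–9: water end
  position 22–23: water end

2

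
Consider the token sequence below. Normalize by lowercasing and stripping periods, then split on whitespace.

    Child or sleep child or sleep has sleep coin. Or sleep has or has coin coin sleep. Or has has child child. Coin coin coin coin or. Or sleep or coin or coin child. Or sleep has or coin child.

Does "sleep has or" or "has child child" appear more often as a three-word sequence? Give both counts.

"sleep has or": 2 occurrences
"has child child": 1 occurrence

"sleep has or" (2 vs 1)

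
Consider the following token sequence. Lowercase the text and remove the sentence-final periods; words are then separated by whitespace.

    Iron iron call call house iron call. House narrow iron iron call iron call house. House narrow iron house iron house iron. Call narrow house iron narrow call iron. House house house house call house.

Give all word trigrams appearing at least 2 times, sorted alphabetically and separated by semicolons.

Trigram counts meeting the condition (at least 2 times):
  house house house: 2
  house iron call: 2
  house narrow iron: 2
  iron call house: 2
  iron house iron: 2
  iron iron call: 2

house house house; house iron call; house narrow iron; iron call house; iron house iron; iron iron call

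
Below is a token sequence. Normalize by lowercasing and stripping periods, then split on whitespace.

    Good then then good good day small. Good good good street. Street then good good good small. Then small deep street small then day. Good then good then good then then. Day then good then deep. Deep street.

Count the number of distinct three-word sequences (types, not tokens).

30

38 tokens → 36 trigram windows in total.
Repeated trigrams (each contributes count−1 duplicates):
  then good then: 3
  good good good: 2
  good then good: 2
  good then then: 2
  then good good: 2
6 duplicate windows → 36 − 6 = 30 distinct.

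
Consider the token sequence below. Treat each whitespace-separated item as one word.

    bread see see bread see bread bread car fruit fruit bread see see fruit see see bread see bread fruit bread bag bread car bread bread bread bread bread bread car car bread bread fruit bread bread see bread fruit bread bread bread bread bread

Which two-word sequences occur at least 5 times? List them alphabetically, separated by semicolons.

bread bread; bread see; see bread

Bigram counts meeting the condition (at least 5 times):
  bread bread: 12
  bread see: 5
  see bread: 5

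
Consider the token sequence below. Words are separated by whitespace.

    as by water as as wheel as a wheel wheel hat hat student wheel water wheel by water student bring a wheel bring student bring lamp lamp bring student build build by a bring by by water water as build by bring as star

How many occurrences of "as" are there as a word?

6

Scanning the 44 tokens for "as":
  position 1: as
  position 4: as
  position 5: as
  position 7: as
  position 39: as
  position 43: as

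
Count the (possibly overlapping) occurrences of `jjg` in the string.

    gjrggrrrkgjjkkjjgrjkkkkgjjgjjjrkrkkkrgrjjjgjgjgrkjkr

Sliding a length-3 window over the 52 characters (50 positions):
  position 15–17: jjg
  position 25–27: jjg
  position 41–43: jjg

3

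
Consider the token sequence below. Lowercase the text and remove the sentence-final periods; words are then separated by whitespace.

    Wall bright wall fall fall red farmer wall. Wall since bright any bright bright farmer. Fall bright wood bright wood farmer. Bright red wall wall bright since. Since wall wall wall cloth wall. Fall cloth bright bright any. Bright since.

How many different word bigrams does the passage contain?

40 tokens → 39 bigram windows in total.
Repeated bigrams (each contributes count−1 duplicates):
  wall wall: 4
  any bright: 2
  bright any: 2
  bright bright: 2
  bright since: 2
  bright wood: 2
  wall bright: 2
  wall fall: 2
10 duplicate windows → 39 − 10 = 29 distinct.

29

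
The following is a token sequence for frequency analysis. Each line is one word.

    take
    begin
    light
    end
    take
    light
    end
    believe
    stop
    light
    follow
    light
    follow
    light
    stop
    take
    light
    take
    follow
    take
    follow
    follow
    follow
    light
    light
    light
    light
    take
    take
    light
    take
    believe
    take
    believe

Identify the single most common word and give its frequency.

"light", 11 times

Unigram frequencies (highest first):
  light: 11
  take: 9
  follow: 6
  believe: 3
  end: 2
  stop: 2
  … (1 more, each ≤ 1)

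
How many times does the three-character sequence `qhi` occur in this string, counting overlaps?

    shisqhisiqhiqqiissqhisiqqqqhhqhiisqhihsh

Sliding a length-3 window over the 40 characters (38 positions):
  position 5–7: qhi
  position 10–12: qhi
  position 19–21: qhi
  position 30–32: qhi
  position 35–37: qhi

5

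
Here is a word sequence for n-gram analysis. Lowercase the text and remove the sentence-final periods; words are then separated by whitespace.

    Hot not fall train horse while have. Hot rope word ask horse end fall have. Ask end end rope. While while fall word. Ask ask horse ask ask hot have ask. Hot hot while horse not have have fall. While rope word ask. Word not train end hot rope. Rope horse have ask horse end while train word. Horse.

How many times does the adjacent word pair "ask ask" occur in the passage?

2

Scanning the 58 overlapping bigram windows for "ask ask":
  position 24–25: ask ask
  position 27–28: ask ask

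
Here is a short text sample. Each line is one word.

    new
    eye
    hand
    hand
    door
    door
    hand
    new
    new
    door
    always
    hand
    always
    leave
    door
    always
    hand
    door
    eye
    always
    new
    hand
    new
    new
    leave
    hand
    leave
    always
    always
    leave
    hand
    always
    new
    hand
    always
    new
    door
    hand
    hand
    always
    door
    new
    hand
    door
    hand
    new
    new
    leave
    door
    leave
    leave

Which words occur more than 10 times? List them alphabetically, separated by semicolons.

Unigram counts meeting the condition (more than 10 times):
  hand: 13
  new: 11

hand; new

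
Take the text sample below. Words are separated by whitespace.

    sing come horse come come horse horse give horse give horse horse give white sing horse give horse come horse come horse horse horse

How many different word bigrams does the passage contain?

24 tokens → 23 bigram windows in total.
Repeated bigrams (each contributes count−1 duplicates):
  come horse: 4
  horse give: 4
  horse horse: 4
  give horse: 3
  horse come: 3
13 duplicate windows → 23 − 13 = 10 distinct.

10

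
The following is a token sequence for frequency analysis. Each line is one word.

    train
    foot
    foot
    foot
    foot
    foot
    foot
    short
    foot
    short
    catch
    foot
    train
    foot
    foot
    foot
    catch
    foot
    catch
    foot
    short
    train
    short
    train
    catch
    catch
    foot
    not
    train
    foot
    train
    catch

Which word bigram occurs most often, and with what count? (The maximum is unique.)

"foot foot", 7 times

Bigram frequencies (highest first):
  foot foot: 7
  catch foot: 4
  train foot: 3
  foot short: 3
  foot train: 2
  foot catch: 2
  … (8 more, each ≤ 2)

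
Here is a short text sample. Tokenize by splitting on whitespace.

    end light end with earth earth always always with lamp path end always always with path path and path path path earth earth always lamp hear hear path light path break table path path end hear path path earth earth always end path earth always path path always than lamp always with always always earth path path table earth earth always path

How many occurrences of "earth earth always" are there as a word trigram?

4

Scanning the 60 overlapping trigram windows for "earth earth always":
  position 5–7: earth earth always
  position 22–24: earth earth always
  position 39–41: earth earth always
  position 59–61: earth earth always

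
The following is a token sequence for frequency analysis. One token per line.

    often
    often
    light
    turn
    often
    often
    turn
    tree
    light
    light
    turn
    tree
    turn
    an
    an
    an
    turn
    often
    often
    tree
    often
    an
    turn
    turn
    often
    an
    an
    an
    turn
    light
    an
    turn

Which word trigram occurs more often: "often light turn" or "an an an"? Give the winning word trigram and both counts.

"often light turn": 1 occurrence
"an an an": 2 occurrences

"an an an" (2 vs 1)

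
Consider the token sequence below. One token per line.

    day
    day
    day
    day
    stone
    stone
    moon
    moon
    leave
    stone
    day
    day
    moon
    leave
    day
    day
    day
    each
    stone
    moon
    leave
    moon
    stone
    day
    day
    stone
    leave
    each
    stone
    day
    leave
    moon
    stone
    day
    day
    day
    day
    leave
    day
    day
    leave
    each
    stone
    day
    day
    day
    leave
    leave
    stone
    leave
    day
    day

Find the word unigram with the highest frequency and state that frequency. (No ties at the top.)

"day", 23 times

Unigram frequencies (highest first):
  day: 23
  stone: 10
  leave: 10
  moon: 6
  each: 3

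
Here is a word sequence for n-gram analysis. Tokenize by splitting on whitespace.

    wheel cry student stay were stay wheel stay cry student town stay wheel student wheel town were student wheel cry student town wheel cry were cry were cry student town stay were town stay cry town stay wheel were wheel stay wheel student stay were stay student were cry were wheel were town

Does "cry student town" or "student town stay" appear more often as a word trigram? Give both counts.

"cry student town": 3 occurrences
"student town stay": 2 occurrences

"cry student town" (3 vs 2)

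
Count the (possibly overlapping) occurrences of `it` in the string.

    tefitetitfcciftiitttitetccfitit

6

Sliding a length-2 window over the 31 characters (30 positions):
  position 4–5: it
  position 8–9: it
  position 17–18: it
  position 21–22: it
  position 28–29: it
  position 30–31: it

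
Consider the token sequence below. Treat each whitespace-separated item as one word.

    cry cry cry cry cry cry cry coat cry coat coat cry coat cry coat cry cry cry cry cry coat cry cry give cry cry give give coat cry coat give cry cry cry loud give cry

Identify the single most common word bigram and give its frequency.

Bigram frequencies (highest first):
  cry cry: 14
  cry coat: 6
  coat cry: 6
  give cry: 3
  cry give: 2
  coat coat: 1
  … (5 more, each ≤ 1)

"cry cry", 14 times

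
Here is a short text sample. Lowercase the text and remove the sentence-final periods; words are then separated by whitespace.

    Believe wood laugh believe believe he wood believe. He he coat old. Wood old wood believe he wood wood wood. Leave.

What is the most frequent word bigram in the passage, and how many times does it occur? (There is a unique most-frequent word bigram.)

"believe he", 3 times

Bigram frequencies (highest first):
  believe he: 3
  he wood: 2
  wood believe: 2
  old wood: 2
  wood wood: 2
  believe wood: 1
  … (8 more, each ≤ 1)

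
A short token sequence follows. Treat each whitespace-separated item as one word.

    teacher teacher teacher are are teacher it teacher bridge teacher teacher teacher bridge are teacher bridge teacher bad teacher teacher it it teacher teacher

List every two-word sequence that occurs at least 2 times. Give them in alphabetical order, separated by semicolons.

Bigram counts meeting the condition (at least 2 times):
  are teacher: 2
  bridge teacher: 2
  it teacher: 2
  teacher bridge: 3
  teacher it: 2
  teacher teacher: 6

are teacher; bridge teacher; it teacher; teacher bridge; teacher it; teacher teacher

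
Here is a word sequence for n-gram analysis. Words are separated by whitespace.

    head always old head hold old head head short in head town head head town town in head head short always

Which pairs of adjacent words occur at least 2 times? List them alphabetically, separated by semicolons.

Bigram counts meeting the condition (at least 2 times):
  head head: 3
  head short: 2
  head town: 2
  in head: 2
  old head: 2

head head; head short; head town; in head; old head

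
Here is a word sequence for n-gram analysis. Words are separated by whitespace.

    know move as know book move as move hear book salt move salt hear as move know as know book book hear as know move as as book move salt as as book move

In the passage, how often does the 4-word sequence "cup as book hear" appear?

Scanning the 31 overlapping 4-gram windows for "cup as book hear":
  (none found)

0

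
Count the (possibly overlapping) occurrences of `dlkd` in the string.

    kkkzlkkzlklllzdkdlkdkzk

Sliding a length-4 window over the 23 characters (20 positions):
  position 17–20: dlkd

1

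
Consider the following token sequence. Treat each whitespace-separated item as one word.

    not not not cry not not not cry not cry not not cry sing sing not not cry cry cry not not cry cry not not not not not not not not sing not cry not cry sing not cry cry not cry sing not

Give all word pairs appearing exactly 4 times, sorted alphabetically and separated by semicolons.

Bigram counts meeting the condition (exactly 4 times):
  cry cry: 4
  sing not: 4

cry cry; sing not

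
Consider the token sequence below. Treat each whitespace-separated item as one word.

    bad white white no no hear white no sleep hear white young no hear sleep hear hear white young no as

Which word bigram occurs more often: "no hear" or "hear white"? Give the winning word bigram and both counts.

"hear white" (3 vs 2)

"no hear": 2 occurrences
"hear white": 3 occurrences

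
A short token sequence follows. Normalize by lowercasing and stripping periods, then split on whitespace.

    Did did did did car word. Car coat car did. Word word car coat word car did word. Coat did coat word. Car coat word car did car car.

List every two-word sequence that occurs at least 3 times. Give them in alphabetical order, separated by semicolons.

car coat; car did; coat word; did did; word car

Bigram counts meeting the condition (at least 3 times):
  car coat: 3
  car did: 3
  coat word: 3
  did did: 3
  word car: 5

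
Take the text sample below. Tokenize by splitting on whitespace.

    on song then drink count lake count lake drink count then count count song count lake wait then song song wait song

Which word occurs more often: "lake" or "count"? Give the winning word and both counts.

"lake": 3 occurrences
"count": 6 occurrences

"count" (6 vs 3)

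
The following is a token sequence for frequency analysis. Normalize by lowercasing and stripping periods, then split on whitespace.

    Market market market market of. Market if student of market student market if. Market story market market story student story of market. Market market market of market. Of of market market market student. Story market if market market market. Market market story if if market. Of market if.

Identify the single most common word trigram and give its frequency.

Trigram frequencies (highest first):
  market market market: 8
  market of market: 3
  market market of: 2
  of market if: 2
  market if market: 2
  market market story: 2
  … (26 more, each ≤ 2)

"market market market", 8 times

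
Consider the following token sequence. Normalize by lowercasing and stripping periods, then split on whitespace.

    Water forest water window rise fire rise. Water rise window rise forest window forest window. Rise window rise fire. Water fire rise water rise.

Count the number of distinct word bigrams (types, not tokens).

14

24 tokens → 23 bigram windows in total.
Repeated bigrams (each contributes count−1 duplicates):
  window rise: 4
  fire rise: 2
  forest window: 2
  rise fire: 2
  rise water: 2
  rise window: 2
  water rise: 2
9 duplicate windows → 23 − 9 = 14 distinct.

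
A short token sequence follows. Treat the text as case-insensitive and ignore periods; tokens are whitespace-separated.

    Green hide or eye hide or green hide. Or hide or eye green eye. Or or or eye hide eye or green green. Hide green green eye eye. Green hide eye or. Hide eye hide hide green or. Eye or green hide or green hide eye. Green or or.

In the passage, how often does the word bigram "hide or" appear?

5

Scanning the 48 overlapping bigram windows for "hide or":
  position 2–3: hide or
  position 5–6: hide or
  position 8–9: hide or
  position 10–11: hide or
  position 42–43: hide or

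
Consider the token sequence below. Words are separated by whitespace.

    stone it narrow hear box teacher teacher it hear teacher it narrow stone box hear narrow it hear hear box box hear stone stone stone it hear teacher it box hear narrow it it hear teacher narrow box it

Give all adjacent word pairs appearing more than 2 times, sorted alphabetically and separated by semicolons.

box hear; hear teacher; it hear; teacher it

Bigram counts meeting the condition (more than 2 times):
  box hear: 3
  hear teacher: 3
  it hear: 4
  teacher it: 3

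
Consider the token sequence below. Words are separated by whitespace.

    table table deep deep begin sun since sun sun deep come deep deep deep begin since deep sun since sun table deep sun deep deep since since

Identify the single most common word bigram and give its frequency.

Bigram frequencies (highest first):
  deep deep: 4
  table deep: 2
  deep begin: 2
  sun since: 2
  since sun: 2
  sun deep: 2
  … (11 more, each ≤ 2)

"deep deep", 4 times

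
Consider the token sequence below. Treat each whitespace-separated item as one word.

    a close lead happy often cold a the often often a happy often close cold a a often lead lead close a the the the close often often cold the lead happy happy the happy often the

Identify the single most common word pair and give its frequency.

"happy often", 3 times

Bigram frequencies (highest first):
  happy often: 3
  lead happy: 2
  often cold: 2
  cold a: 2
  a the: 2
  often often: 2
  … (22 more, each ≤ 2)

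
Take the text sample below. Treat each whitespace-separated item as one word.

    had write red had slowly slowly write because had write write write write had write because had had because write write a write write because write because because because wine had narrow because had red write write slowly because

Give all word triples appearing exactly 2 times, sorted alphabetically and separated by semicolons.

write because had; write write write

Trigram counts meeting the condition (exactly 2 times):
  write because had: 2
  write write write: 2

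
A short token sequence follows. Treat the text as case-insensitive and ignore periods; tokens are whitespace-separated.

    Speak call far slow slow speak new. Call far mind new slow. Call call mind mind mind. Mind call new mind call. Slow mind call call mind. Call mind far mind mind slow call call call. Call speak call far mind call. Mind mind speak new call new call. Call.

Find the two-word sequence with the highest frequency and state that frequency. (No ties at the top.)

Bigram frequencies (highest first):
  call call: 6
  mind mind: 5
  mind call: 5
  call mind: 4
  call far: 3
  new call: 3
  … (17 more, each ≤ 3)

"call call", 6 times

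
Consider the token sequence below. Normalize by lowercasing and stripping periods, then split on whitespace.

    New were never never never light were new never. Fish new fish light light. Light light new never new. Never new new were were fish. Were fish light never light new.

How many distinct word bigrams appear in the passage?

19

31 tokens → 30 bigram windows in total.
Repeated bigrams (each contributes count−1 duplicates):
  light light: 3
  new never: 3
  fish light: 2
  light new: 2
  never light: 2
  never never: 2
  never new: 2
  new were: 2
  … (1 more repeated)
11 duplicate windows → 30 − 11 = 19 distinct.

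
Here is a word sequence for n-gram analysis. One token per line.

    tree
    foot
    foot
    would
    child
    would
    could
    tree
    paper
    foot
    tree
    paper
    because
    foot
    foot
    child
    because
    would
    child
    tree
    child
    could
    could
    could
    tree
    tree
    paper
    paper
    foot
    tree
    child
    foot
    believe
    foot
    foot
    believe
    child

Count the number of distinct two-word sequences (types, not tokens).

37 tokens → 36 bigram windows in total.
Repeated bigrams (each contributes count−1 duplicates):
  foot foot: 3
  tree paper: 3
  could could: 2
  could tree: 2
  foot believe: 2
  foot tree: 2
  paper foot: 2
  tree child: 2
  … (1 more repeated)
11 duplicate windows → 36 − 11 = 25 distinct.

25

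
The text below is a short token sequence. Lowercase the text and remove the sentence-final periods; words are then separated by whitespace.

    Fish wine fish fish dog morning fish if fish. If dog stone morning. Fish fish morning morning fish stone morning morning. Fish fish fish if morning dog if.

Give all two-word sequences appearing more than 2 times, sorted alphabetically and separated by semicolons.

fish fish; fish if; morning fish

Bigram counts meeting the condition (more than 2 times):
  fish fish: 4
  fish if: 3
  morning fish: 4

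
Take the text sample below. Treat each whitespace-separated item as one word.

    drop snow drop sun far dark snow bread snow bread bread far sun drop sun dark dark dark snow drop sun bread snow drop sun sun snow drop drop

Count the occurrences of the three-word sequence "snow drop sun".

3

Scanning the 27 overlapping trigram windows for "snow drop sun":
  position 2–4: snow drop sun
  position 19–21: snow drop sun
  position 23–25: snow drop sun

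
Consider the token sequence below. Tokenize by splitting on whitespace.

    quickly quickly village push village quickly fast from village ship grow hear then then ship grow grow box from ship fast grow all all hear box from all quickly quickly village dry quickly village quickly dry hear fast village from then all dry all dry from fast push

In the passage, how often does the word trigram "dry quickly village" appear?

Scanning the 46 overlapping trigram windows for "dry quickly village":
  position 32–34: dry quickly village

1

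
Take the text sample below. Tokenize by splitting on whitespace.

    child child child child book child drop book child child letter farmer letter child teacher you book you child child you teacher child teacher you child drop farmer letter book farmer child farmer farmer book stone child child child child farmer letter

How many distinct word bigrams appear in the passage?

26

42 tokens → 41 bigram windows in total.
Repeated bigrams (each contributes count−1 duplicates):
  child child: 8
  farmer letter: 3
  book child: 2
  child drop: 2
  child farmer: 2
  child teacher: 2
  teacher you: 2
  you child: 2
15 duplicate windows → 41 − 15 = 26 distinct.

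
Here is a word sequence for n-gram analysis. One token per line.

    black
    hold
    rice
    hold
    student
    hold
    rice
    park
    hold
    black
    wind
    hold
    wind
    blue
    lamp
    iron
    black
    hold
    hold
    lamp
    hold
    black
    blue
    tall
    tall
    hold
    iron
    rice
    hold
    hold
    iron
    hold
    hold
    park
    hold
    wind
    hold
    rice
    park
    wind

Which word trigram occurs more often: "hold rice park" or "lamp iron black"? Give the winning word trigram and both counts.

"hold rice park": 2 occurrences
"lamp iron black": 1 occurrence

"hold rice park" (2 vs 1)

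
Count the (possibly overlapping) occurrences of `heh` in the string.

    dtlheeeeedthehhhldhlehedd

1

Sliding a length-3 window over the 25 characters (23 positions):
  position 12–14: heh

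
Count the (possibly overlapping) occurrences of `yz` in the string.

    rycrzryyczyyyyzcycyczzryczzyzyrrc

Sliding a length-2 window over the 33 characters (32 positions):
  position 14–15: yz
  position 28–29: yz

2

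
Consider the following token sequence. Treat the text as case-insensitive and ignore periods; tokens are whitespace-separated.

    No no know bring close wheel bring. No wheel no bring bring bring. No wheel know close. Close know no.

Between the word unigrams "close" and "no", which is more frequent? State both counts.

"no" (6 vs 3)

"close": 3 occurrences
"no": 6 occurrences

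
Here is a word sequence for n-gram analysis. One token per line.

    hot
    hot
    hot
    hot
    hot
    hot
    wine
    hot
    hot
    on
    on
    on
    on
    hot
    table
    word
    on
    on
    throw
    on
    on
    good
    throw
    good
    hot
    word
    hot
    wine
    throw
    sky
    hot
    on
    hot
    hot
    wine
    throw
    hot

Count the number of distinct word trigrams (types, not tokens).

37 tokens → 35 trigram windows in total.
Repeated trigrams (each contributes count−1 duplicates):
  hot hot hot: 4
  hot hot wine: 2
  hot wine throw: 2
  on on on: 2
6 duplicate windows → 35 − 6 = 29 distinct.

29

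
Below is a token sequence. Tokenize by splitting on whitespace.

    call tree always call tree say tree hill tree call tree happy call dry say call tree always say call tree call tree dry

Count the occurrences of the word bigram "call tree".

6

Scanning the 23 overlapping bigram windows for "call tree":
  position 1–2: call tree
  position 4–5: call tree
  position 10–11: call tree
  position 16–17: call tree
  position 20–21: call tree
  position 22–23: call tree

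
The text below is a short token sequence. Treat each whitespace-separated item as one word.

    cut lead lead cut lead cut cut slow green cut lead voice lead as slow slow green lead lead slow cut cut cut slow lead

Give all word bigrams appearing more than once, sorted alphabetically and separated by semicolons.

cut cut; cut lead; cut slow; lead cut; lead lead; slow green

Bigram counts meeting the condition (more than once):
  cut cut: 3
  cut lead: 3
  cut slow: 2
  lead cut: 2
  lead lead: 2
  slow green: 2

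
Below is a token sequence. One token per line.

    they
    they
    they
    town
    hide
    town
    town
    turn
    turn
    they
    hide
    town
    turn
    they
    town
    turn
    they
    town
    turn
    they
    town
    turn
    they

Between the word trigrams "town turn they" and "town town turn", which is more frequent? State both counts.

"town turn they": 4 occurrences
"town town turn": 1 occurrence

"town turn they" (4 vs 1)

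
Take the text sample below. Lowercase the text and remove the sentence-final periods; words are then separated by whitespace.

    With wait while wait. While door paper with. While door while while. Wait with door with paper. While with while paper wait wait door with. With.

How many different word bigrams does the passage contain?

20

26 tokens → 25 bigram windows in total.
Repeated bigrams (each contributes count−1 duplicates):
  door with: 2
  wait while: 2
  while door: 2
  while wait: 2
  with while: 2
5 duplicate windows → 25 − 5 = 20 distinct.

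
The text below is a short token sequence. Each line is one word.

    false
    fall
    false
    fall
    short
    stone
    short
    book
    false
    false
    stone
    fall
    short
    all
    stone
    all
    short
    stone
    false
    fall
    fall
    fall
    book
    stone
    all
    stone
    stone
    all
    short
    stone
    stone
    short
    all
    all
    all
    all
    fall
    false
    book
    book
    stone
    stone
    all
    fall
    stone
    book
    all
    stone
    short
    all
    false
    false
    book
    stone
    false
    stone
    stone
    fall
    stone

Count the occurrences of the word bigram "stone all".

Scanning the 58 overlapping bigram windows for "stone all":
  position 15–16: stone all
  position 24–25: stone all
  position 27–28: stone all
  position 42–43: stone all

4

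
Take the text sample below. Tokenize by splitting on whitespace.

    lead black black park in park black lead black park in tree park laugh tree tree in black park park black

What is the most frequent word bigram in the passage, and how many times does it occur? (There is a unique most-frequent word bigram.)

Bigram frequencies (highest first):
  black park: 3
  lead black: 2
  park in: 2
  park black: 2
  black black: 1
  in park: 1
  … (9 more, each ≤ 1)

"black park", 3 times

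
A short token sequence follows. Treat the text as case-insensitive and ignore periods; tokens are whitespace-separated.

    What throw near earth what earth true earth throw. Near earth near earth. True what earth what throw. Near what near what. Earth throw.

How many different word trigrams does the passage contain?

20

24 tokens → 22 trigram windows in total.
Repeated trigrams (each contributes count−1 duplicates):
  throw near earth: 2
  what throw near: 2
2 duplicate windows → 22 − 2 = 20 distinct.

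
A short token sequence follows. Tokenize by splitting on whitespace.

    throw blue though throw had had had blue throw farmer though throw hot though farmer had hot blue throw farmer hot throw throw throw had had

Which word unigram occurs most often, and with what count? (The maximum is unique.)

Unigram frequencies (highest first):
  throw: 8
  had: 6
  blue: 3
  though: 3
  farmer: 3
  hot: 3

"throw", 8 times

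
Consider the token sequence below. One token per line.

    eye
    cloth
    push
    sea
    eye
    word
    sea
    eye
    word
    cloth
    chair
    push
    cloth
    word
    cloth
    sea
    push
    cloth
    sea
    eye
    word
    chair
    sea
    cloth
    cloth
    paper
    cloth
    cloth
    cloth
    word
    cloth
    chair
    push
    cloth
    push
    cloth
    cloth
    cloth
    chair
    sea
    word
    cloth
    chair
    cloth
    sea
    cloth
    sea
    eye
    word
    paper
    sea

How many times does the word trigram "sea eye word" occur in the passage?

4

Scanning the 49 overlapping trigram windows for "sea eye word":
  position 4–6: sea eye word
  position 7–9: sea eye word
  position 19–21: sea eye word
  position 47–49: sea eye word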